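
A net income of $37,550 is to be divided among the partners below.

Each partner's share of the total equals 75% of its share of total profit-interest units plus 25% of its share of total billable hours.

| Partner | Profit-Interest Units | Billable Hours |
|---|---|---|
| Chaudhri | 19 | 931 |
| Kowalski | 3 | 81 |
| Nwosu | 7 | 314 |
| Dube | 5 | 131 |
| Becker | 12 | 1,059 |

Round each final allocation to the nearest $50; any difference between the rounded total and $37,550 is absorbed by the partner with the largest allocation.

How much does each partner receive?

Chaudhri: $15,100 · Kowalski: $2,150 · Nwosu: $5,450 · Dube: $3,550 · Becker: $11,300

Profit-interest units total 46; billable hours total 2,516.
Composite weights (75% profit-interest units + 25% billable hours): Chaudhri 0.4023; Kowalski 0.0570; Nwosu 0.1453; Dube 0.0945; Becker 0.3009.
Pro-rata amounts: Chaudhri 15,106.01; Kowalski 2,138.91; Nwosu 5,457.17; Dube 3,549.92; Becker 11,298.00.
After rounding ($50): Chaudhri $15,100; Kowalski $2,150; Nwosu $5,450; Dube $3,550; Becker $11,300. Sum = $37,550.
Sum already equals the total — no adjustment.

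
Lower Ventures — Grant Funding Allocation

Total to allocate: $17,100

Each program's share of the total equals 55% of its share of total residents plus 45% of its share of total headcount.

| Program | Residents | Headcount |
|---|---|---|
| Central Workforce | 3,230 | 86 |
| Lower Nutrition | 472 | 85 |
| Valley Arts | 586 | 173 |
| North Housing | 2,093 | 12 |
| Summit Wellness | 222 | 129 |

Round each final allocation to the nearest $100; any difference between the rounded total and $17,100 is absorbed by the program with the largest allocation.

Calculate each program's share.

Central Workforce: $5,900 · Lower Nutrition: $2,000 · Valley Arts: $3,600 · North Housing: $3,200 · Summit Wellness: $2,400

Residents total 6,603; headcount total 485.
Blended shares (55% residents + 45% headcount): Central Workforce 0.3488; Lower Nutrition 0.1182; Valley Arts 0.2093; North Housing 0.1855; Summit Wellness 0.1382.
Raw shares: Central Workforce 5,965.13; Lower Nutrition 2,020.90; Valley Arts 3,579.49; North Housing 3,171.56; Summit Wellness 2,362.92.
At nearest $100: Central Workforce $6,000; Lower Nutrition $2,000; Valley Arts $3,600; North Housing $3,200; Summit Wellness $2,400. Sum = $17,200.
Difference $17,100 − $17,200 = −$100 applied to largest allocation (Central Workforce): Central Workforce becomes $5,900.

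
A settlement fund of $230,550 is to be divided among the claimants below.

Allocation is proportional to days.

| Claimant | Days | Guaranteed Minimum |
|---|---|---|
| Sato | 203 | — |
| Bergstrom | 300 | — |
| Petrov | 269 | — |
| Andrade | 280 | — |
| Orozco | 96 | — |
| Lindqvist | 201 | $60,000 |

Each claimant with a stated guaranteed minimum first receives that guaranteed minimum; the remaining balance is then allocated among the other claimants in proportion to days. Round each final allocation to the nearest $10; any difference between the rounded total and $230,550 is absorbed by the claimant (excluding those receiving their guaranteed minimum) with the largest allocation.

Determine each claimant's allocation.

Guaranteed amounts: Lindqvist $60,000. Remaining pool $170,550.
Remaining pool split over remaining days 1,148: Sato 30,158.23 → $30,160; Bergstrom 44,568.82 → $44,570; Petrov 39,963.37 → $39,960; Andrade 41,597.56 → $41,600; Orozco 14,262.02 → $14,260.

Sato: $30,160 | Bergstrom: $44,570 | Petrov: $39,960 | Andrade: $41,600 | Orozco: $14,260 | Lindqvist: $60,000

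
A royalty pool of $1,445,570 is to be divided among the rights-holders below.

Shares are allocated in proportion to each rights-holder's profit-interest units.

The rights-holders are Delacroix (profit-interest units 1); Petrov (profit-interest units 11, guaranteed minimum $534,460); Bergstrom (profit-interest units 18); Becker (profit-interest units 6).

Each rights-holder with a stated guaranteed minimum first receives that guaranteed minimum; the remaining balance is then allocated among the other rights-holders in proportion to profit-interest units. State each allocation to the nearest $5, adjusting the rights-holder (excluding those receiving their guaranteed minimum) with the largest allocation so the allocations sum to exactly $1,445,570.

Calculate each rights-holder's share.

Guaranteed amounts: Petrov $534,460. Residual $911,110.
Residual split over remaining profit-interest units 25: Delacroix 36,444.40 → $36,445; Bergstrom 655,999.20 → $656,000; Becker 218,666.40 → $218,665.

Delacroix: $36,445; Petrov: $534,460; Bergstrom: $656,000; Becker: $218,665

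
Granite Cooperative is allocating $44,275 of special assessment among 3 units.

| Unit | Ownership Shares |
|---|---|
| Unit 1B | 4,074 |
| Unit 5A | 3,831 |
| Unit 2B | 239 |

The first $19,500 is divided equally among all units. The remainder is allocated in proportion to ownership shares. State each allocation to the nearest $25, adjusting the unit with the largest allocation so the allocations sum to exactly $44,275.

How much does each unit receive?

Equal tier: $19,500 ÷ 3 = $6,500 apiece.
Remainder $24,775 by ownership shares (total 8,144): Unit 1B 12,393.58 → $12,400; Unit 5A 11,654.35 → $11,650; Unit 2B 727.07 → $725.
Totals: Unit 1B $6,500 + $12,400 = $18,900; Unit 5A $6,500 + $11,650 = $18,150; Unit 2B $6,500 + $725 = $7,225.

Unit 1B: $18,900 | Unit 5A: $18,150 | Unit 2B: $7,225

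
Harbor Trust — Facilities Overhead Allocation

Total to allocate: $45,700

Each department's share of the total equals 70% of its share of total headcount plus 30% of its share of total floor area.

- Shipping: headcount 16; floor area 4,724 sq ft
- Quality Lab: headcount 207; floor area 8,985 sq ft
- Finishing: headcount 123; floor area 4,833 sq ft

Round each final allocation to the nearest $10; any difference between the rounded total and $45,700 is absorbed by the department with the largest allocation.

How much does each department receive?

Shipping: $4,970 · Quality Lab: $25,780 · Finishing: $14,950

Headcount total 346; floor area total 18,542.
Blended shares (70% headcount + 30% floor area): Shipping 0.1088; Quality Lab 0.5642; Finishing 0.3270.
Proportional shares: Shipping 4,972.24; Quality Lab 25,782.06; Finishing 14,945.70.
At nearest $10: Shipping $4,970; Quality Lab $25,780; Finishing $14,950. Sum = $45,700.
Rounded total matches; no reconciliation needed.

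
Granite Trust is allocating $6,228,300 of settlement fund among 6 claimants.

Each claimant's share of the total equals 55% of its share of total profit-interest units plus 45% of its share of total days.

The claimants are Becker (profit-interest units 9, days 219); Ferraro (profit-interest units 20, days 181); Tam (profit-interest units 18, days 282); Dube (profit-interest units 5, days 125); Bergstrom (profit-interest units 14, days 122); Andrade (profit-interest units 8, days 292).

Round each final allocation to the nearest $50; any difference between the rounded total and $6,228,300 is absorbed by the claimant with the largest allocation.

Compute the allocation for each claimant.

Becker: $919,300 · Ferraro: $1,341,300 · Tam: $1,480,600 · Dube: $518,400 · Bergstrom: $928,100 · Andrade: $1,040,600

Profit-interest units total 74; days total 1,221.
Blended shares (55% profit-interest units + 45% days): Becker 0.1476; Ferraro 0.2154; Tam 0.2377; Dube 0.0832; Bergstrom 0.1490; Andrade 0.1671.
Proportional shares: Becker 919,324.63; Ferraro 1,341,303.43; Tam 1,480,560.26; Dube 518,387.38; Bergstrom 928,123.82; Andrade 1,040,600.49.
Rounded to nearest $50: Becker $919,300; Ferraro $1,341,300; Tam $1,480,550; Dube $518,400; Bergstrom $928,100; Andrade $1,040,600. Sum = $6,228,250.
Difference $6,228,300 − $6,228,250 = +$50 applied to largest allocation (Tam): Tam becomes $1,480,600.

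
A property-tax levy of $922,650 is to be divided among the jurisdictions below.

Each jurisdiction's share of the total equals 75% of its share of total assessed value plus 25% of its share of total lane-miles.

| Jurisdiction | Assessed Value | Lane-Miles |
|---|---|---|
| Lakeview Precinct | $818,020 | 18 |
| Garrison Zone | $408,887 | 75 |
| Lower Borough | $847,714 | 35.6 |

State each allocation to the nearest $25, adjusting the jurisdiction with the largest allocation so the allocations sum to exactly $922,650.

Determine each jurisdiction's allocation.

Lakeview Precinct: $305,125 · Garrison Zone: $270,900 · Lower Borough: $346,625

Totals — assessed value 2,074,621, lane-miles 128.6.
Blended shares (75% assessed value + 25% lane-miles): Lakeview Precinct 0.3307; Garrison Zone 0.2936; Lower Borough 0.3757.
Raw shares: Lakeview Precinct 305,135.23; Garrison Zone 270,907.03; Lower Borough 346,607.74.
Rounded to nearest $25: Lakeview Precinct $305,125; Garrison Zone $270,900; Lower Borough $346,600. Sum = $922,625.
Difference $922,650 − $922,625 = +$25 applied to largest allocation (Lower Borough): Lower Borough becomes $346,625.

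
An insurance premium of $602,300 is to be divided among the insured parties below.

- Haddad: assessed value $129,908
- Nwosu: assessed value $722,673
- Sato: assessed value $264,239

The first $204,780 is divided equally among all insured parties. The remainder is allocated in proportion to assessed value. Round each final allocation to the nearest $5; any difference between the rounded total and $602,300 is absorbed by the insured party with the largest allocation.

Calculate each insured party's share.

Haddad: $114,500 | Nwosu: $325,485 | Sato: $162,315

$204,780 shared equally gives $68,260 per insured party.
Remainder $397,520 by assessed value (total 1,116,820): Haddad 46,239.35 → $46,240; Nwosu 257,227.64 → $257,230; Sato 94,053.01 → $94,055.
Rounding difference −$5 on remainder applied to Nwosu.
Totals: Haddad $68,260 + $46,240 = $114,500; Nwosu $68,260 + $257,225 = $325,485; Sato $68,260 + $94,055 = $162,315.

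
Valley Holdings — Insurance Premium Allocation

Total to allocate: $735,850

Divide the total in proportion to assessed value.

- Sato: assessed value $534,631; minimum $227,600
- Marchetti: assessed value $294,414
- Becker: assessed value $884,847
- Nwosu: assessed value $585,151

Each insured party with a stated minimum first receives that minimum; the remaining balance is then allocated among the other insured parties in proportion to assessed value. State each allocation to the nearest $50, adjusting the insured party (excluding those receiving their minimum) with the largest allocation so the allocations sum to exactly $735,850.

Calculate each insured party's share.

Sato: $227,600 | Marchetti: $84,800 | Becker: $254,900 | Nwosu: $168,550

Fund the minimums — Sato $227,600. Remaining pool $508,250.
Remaining pool split over remaining assessed value 1,764,412: Marchetti 84,807.81 → $84,800; Becker 254,885.76 → $254,900; Nwosu 168,556.43 → $168,550.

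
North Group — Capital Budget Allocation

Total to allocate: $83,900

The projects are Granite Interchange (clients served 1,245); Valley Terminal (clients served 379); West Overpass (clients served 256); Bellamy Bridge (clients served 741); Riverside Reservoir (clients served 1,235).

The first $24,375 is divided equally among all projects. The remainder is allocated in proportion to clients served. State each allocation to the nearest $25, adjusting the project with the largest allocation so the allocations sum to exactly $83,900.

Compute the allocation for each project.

Granite Interchange: $24,075; Valley Terminal: $10,725; West Overpass: $8,825; Bellamy Bridge: $16,325; Riverside Reservoir: $23,950

$24,375 shared equally gives $4,875 per project.
Remainder $59,525 by clients served (total 3,856): Granite Interchange 19,219.04 → $19,225; Valley Terminal 5,850.62 → $5,850; West Overpass 3,951.87 → $3,950; Bellamy Bridge 11,438.80 → $11,450; Riverside Reservoir 19,064.67 → $19,075.
Rounding difference −$25 on remainder applied to Granite Interchange.
Totals: Granite Interchange $4,875 + $19,200 = $24,075; Valley Terminal $4,875 + $5,850 = $10,725; West Overpass $4,875 + $3,950 = $8,825; Bellamy Bridge $4,875 + $11,450 = $16,325; Riverside Reservoir $4,875 + $19,075 = $23,950.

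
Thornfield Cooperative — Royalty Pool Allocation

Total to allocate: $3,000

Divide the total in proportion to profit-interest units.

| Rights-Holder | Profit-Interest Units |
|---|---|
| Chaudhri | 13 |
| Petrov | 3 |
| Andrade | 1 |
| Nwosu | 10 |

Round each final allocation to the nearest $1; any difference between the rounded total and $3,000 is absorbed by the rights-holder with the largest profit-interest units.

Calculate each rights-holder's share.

Chaudhri: $1,445; Petrov: $333; Andrade: $111; Nwosu: $1,111

Sum of profit-interest units: 13 + 3 + 1 + 10 = 27.
Pro-rata amounts: Chaudhri 1,444.44; Petrov 333.33; Andrade 111.11; Nwosu 1,111.11.
Rounded to nearest $1: Chaudhri $1,444; Petrov $333; Andrade $111; Nwosu $1,111. Sum = $2,999.
Difference $3,000 − $2,999 = +$1 applied to largest profit-interest units (Chaudhri): Chaudhri becomes $1,445.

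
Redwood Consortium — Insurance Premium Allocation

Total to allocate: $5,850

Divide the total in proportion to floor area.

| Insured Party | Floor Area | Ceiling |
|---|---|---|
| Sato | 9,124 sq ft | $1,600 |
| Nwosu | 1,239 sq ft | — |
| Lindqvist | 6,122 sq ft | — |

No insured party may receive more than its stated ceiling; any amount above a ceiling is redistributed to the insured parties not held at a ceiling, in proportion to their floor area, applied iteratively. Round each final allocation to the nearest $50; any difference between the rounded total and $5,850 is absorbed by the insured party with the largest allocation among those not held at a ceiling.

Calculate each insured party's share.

Total floor area = 16,485.
Pro-rata shares before constraints: Sato 3,237.82; Nwosu 439.68; Lindqvist 2,172.50.
Cap binds for Sato ($1,600); remaining pool $4,250 reallocated over remaining floor area 7,361.
Remaining shares: Nwosu 715.36 → $700; Lindqvist 3,534.64 → $3,550.

Sato: $1,600; Nwosu: $700; Lindqvist: $3,550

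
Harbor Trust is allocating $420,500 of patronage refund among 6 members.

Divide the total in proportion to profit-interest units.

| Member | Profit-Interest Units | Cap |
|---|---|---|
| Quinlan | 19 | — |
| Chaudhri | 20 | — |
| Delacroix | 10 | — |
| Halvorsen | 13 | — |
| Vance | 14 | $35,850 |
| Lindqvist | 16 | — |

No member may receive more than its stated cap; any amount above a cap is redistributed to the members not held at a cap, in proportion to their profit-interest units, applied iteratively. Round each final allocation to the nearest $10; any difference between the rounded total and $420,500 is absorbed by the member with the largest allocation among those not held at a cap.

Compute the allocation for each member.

Combined profit-interest units = 92.
Proportional shares (ignoring caps): Quinlan 86,842.39; Chaudhri 91,413.04; Delacroix 45,706.52; Halvorsen 59,418.48; Vance 63,989.13; Lindqvist 73,130.43.
Cap binds for Vance ($35,850); balance $384,650 reallocated over remaining profit-interest units 78.
Redistributed shares: Quinlan 93,696.79 → $93,700; Chaudhri 98,628.21 → $98,630; Delacroix 49,314.10 → $49,310; Halvorsen 64,108.33 → $64,110; Lindqvist 78,902.56 → $78,900.

Quinlan: $93,700; Chaudhri: $98,630; Delacroix: $49,310; Halvorsen: $64,110; Vance: $35,850; Lindqvist: $78,900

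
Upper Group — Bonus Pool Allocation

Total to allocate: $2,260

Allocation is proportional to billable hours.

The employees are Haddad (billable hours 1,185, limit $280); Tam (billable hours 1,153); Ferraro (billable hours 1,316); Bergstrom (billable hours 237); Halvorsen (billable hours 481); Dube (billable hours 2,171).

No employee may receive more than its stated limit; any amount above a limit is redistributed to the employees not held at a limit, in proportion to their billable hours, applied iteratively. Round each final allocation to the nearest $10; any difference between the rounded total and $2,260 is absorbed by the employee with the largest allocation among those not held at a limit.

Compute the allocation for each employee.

Billable hours total: 6,543.
Unconstrained shares: Haddad 409.31; Tam 398.25; Ferraro 454.56; Bergstrom 81.86; Halvorsen 166.14; Dube 749.88.
Held at cap: Haddad ($280); balance $1,980 reallocated over remaining billable hours 5,358.
Remaining shares: Tam 426.08 → $430; Ferraro 486.32 → $490; Bergstrom 87.58 → $90; Halvorsen 177.75 → $180; Dube 802.27 → $800.
Rounding difference −$10 applied to Dube → $790.

Haddad: $280; Tam: $430; Ferraro: $490; Bergstrom: $90; Halvorsen: $180; Dube: $790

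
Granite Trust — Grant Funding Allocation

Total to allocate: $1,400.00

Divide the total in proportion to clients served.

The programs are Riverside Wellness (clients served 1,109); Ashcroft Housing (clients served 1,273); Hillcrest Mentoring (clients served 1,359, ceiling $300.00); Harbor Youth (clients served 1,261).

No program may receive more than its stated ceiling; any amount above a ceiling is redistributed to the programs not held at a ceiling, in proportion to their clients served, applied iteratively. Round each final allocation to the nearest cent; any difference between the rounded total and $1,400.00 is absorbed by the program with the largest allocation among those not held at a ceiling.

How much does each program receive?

Riverside Wellness: $334.86; Ashcroft Housing: $384.38; Hillcrest Mentoring: $300.00; Harbor Youth: $380.76

Clients served total: 5,002.
Unconstrained shares: Riverside Wellness 310.3958; Ashcroft Housing 356.2975; Hillcrest Mentoring 380.3679; Harbor Youth 352.9388.
Cap binds for Hillcrest Mentoring ($300.00); remaining pool $1,100.00 reallocated over remaining clients served 3,643.
Shares after redistribution: Riverside Wellness 334.8614 → $334.86; Ashcroft Housing 384.3810 → $384.38; Harbor Youth 380.7576 → $380.76.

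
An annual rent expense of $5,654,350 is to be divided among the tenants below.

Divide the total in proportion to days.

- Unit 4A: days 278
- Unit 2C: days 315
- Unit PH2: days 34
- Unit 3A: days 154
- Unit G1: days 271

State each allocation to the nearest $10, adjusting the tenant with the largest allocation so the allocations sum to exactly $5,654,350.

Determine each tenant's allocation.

Unit 4A: $1,494,210 · Unit 2C: $1,693,070 · Unit PH2: $182,750 · Unit 3A: $827,730 · Unit G1: $1,456,590

Days total: 1,052.
Unrounded shares: Unit 4A 278/1,052 × $5,654,350 = 1,494,210.36; Unit 2C 315/1,052 × $5,654,350 = 1,693,080.09; Unit PH2 34/1,052 × $5,654,350 = 182,745.15; Unit 3A 154/1,052 × $5,654,350 = 827,728.04; Unit G1 271/1,052 × $5,654,350 = 1,456,586.36.
At nearest $10: Unit 4A $1,494,210; Unit 2C $1,693,080; Unit PH2 $182,750; Unit 3A $827,730; Unit G1 $1,456,590. Sum = $5,654,360.
Difference $5,654,350 − $5,654,360 = −$10 applied to largest allocation (Unit 2C): Unit 2C becomes $1,693,070.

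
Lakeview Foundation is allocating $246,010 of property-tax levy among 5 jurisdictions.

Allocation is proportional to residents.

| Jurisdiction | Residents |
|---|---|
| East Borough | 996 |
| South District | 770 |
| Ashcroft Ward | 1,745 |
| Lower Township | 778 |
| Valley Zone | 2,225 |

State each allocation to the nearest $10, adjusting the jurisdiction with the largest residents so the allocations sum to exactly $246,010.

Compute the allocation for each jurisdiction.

Residents total: 996 + 770 + 1,745 + 778 + 2,225 = 6,514.
Unrounded shares: East Borough 37,615.28; South District 29,080.09; Ashcroft Ward 65,902.28; Lower Township 29,382.22; Valley Zone 84,030.13.
Rounded to nearest $10: East Borough $37,620; South District $29,080; Ashcroft Ward $65,900; Lower Township $29,380; Valley Zone $84,030. Sum = $246,010.
Rounded total matches; no reconciliation needed.

East Borough: $37,620 · South District: $29,080 · Ashcroft Ward: $65,900 · Lower Township: $29,380 · Valley Zone: $84,030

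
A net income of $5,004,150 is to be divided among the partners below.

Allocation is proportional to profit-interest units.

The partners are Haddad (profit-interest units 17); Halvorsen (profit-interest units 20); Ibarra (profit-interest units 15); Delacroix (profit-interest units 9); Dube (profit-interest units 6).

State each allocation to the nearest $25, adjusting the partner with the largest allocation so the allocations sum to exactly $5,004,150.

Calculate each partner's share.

Haddad: $1,269,700; Halvorsen: $1,493,800; Ibarra: $1,120,325; Delacroix: $672,200; Dube: $448,125

Profit-interest units total: 67.
Pro-rata amounts: Haddad 17/67 × $5,004,150 = 1,269,709.70; Halvorsen 20/67 × $5,004,150 = 1,493,776.12; Ibarra 15/67 × $5,004,150 = 1,120,332.09; Delacroix 9/67 × $5,004,150 = 672,199.25; Dube 6/67 × $5,004,150 = 448,132.84.
At nearest $25: Haddad $1,269,700; Halvorsen $1,493,775; Ibarra $1,120,325; Delacroix $672,200; Dube $448,125. Sum = $5,004,125.
Difference $5,004,150 − $5,004,125 = +$25 applied to largest allocation (Halvorsen): Halvorsen becomes $1,493,800.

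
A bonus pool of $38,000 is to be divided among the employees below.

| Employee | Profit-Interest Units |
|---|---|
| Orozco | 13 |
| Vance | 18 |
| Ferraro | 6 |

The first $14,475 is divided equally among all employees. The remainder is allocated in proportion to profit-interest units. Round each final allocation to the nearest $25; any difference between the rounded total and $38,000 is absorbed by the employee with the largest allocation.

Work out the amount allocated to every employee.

$14,475 shared equally gives $4,825 per employee.
Remainder $23,525 by profit-interest units (total 37): Orozco 8,265.54 → $8,275; Vance 11,444.59 → $11,450; Ferraro 3,814.86 → $3,825.
Rounding difference −$25 on remainder applied to Vance.
Totals: Orozco $4,825 + $8,275 = $13,100; Vance $4,825 + $11,425 = $16,250; Ferraro $4,825 + $3,825 = $8,650.

Orozco: $13,100 | Vance: $16,250 | Ferraro: $8,650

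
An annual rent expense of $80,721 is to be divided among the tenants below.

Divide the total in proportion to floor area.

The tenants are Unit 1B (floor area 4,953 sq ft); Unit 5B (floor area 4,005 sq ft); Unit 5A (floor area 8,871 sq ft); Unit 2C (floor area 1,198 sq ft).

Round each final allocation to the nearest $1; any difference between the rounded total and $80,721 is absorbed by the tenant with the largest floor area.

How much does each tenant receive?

Sum of floor area: 4,953 + 4,005 + 8,871 + 1,198 = 19,027.
Unrounded shares: Unit 1B 21,012.83; Unit 5B 16,990.99; Unit 5A 37,634.73; Unit 2C 5,082.45.
At nearest $1: Unit 1B $21,013; Unit 5B $16,991; Unit 5A $37,635; Unit 2C $5,082. Sum = $80,721.
Sum already equals the total — no adjustment.

Unit 1B: $21,013 | Unit 5B: $16,991 | Unit 5A: $37,635 | Unit 2C: $5,082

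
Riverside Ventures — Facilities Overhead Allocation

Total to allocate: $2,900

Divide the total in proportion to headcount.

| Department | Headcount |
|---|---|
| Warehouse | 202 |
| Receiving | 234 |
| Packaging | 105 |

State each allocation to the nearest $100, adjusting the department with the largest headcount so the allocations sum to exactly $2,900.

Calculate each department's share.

Total headcount = 541.
Raw shares: Warehouse 202/541 × $2,900 = 1,082.81; Receiving 234/541 × $2,900 = 1,254.34; Packaging 105/541 × $2,900 = 562.85.
After rounding ($100): Warehouse $1,100; Receiving $1,300; Packaging $600. Sum = $3,000.
Difference $2,900 − $3,000 = −$100 applied to largest headcount (Receiving): Receiving becomes $1,200.

Warehouse: $1,100 · Receiving: $1,200 · Packaging: $600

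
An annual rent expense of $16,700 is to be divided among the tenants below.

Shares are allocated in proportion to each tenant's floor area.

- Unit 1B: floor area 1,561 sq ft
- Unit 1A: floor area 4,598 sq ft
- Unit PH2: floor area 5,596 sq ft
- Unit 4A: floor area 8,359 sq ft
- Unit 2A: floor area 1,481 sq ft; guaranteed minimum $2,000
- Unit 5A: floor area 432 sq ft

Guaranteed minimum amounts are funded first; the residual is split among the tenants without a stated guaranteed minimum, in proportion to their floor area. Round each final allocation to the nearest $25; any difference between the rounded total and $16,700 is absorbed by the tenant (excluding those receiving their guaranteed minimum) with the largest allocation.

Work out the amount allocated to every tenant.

Minimums first: Unit 2A $2,000. Residual $14,700.
Residual split over remaining floor area 20,546: Unit 1B 1,116.85 → $1,125; Unit 1A 3,289.72 → $3,300; Unit PH2 4,003.76 → $4,000; Unit 4A 5,980.59 → $5,975; Unit 5A 309.08 → $300.

Unit 1B: $1,125; Unit 1A: $3,300; Unit PH2: $4,000; Unit 4A: $5,975; Unit 2A: $2,000; Unit 5A: $300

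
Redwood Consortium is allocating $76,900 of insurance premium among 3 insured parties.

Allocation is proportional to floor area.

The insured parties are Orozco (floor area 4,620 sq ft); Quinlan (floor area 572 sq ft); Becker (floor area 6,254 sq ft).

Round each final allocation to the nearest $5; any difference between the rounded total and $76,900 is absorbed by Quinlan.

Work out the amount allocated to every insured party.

Orozco: $31,040 · Quinlan: $3,840 · Becker: $42,020

Floor area total: 11,446.
Unrounded shares: Orozco 4,620/11,446 × $76,900 = 31,039.49; Quinlan 572/11,446 × $76,900 = 3,842.98; Becker 6,254/11,446 × $76,900 = 42,017.53.
After rounding ($5): Orozco $31,040; Quinlan $3,845; Becker $42,020. Sum = $76,905.
Difference $76,900 − $76,905 = −$5 applied to Quinlan: Quinlan becomes $3,840.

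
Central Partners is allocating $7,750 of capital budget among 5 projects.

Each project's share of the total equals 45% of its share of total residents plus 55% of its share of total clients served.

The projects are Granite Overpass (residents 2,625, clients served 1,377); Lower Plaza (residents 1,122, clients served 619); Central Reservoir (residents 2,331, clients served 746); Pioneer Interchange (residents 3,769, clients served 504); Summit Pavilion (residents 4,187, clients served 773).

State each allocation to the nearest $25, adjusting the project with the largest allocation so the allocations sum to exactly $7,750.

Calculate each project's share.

Totals — residents 14,034, clients served 4,019.
Blended shares (45% residents + 55% clients served): Granite Overpass 0.2726; Lower Plaza 0.1207; Central Reservoir 0.1768; Pioneer Interchange 0.1898; Summit Pavilion 0.2400.
Pro-rata amounts: Granite Overpass 2,112.75; Lower Plaza 935.32; Central Reservoir 1,370.46; Pioneer Interchange 1,471.15; Summit Pavilion 1,860.32.
After rounding ($25): Granite Overpass $2,125; Lower Plaza $925; Central Reservoir $1,375; Pioneer Interchange $1,475; Summit Pavilion $1,850. Sum = $7,750.
Rounded total matches; no reconciliation needed.

Granite Overpass: $2,125; Lower Plaza: $925; Central Reservoir: $1,375; Pioneer Interchange: $1,475; Summit Pavilion: $1,850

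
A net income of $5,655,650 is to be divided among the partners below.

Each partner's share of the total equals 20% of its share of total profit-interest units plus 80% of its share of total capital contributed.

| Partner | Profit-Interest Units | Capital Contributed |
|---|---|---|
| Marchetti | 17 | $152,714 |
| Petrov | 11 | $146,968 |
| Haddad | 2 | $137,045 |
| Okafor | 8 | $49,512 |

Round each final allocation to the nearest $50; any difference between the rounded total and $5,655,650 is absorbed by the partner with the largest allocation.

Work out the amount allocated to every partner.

Marchetti: $1,927,050; Petrov: $1,695,000; Haddad: $1,334,750; Okafor: $698,850

Totals — profit-interest units 38, capital contributed 486,239.
Blended shares (20% profit-interest units + 80% capital contributed): Marchetti 0.3407; Petrov 0.2997; Haddad 0.2360; Okafor 0.1236.
Proportional shares: Marchetti 1,927,056.37; Petrov 1,694,989.59; Haddad 1,334,755.51; Okafor 698,848.52.
Rounded to nearest $50: Marchetti $1,927,050; Petrov $1,695,000; Haddad $1,334,750; Okafor $698,850. Sum = $5,655,650.
Sum already equals the total — no adjustment.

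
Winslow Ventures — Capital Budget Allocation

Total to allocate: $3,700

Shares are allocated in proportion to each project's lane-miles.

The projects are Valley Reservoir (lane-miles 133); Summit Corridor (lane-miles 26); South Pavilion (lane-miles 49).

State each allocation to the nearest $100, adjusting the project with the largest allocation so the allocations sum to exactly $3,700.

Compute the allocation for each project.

Valley Reservoir: $2,300 | Summit Corridor: $500 | South Pavilion: $900

Total lane-miles = 208.
Raw shares: Valley Reservoir 133/208 × $3,700 = 2,365.87; Summit Corridor 26/208 × $3,700 = 462.50; South Pavilion 49/208 × $3,700 = 871.63.
At nearest $100: Valley Reservoir $2,400; Summit Corridor $500; South Pavilion $900. Sum = $3,800.
Difference $3,700 − $3,800 = −$100 applied to largest allocation (Valley Reservoir): Valley Reservoir becomes $2,300.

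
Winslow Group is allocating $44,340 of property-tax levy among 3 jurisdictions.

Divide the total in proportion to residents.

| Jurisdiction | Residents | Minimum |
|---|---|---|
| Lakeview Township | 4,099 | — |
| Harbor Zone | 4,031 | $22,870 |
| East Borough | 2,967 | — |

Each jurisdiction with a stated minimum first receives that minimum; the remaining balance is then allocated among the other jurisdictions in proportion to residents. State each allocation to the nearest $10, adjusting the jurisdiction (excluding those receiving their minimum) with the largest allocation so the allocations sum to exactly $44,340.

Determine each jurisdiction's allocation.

Lakeview Township: $12,450; Harbor Zone: $22,870; East Borough: $9,020

Fund the minimums — Harbor Zone $22,870. Residual $21,470.
Residual split over remaining residents 7,066: Lakeview Township 12,454.79 → $12,450; East Borough 9,015.21 → $9,020.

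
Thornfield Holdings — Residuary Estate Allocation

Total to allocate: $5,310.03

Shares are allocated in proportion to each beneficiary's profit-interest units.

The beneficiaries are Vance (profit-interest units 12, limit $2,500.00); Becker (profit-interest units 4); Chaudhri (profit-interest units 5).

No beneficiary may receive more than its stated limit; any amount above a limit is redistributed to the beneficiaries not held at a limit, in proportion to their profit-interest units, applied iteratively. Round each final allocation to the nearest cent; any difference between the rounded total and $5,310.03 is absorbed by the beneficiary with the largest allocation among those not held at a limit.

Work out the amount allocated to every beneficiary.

Vance: $2,500.00; Becker: $1,248.90; Chaudhri: $1,561.13

Profit-interest units total: 21.
Proportional shares (ignoring caps): Vance 3,034.3029; Becker 1,011.4343; Chaudhri 1,264.2929.
Cap binds for Vance ($2,500.00); balance $2,810.03 reallocated over remaining profit-interest units 9.
Shares after redistribution: Becker 1,248.9022 → $1,248.90; Chaudhri 1,561.1278 → $1,561.13.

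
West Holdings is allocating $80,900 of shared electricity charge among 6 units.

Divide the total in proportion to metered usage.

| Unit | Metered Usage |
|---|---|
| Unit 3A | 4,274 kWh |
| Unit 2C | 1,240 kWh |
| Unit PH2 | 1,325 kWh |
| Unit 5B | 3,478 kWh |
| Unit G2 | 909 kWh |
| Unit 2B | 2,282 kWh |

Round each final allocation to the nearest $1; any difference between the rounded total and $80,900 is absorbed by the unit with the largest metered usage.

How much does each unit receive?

Metered usage total: 4,274 + 1,240 + 1,325 + 3,478 + 909 + 2,282 = 13,508.
Proportional shares: Unit 3A 25,597.17; Unit 2C 7,426.41; Unit PH2 7,935.48; Unit 5B 20,829.89; Unit G2 5,444.04; Unit 2B 13,667.00.
At nearest $1: Unit 3A $25,597; Unit 2C $7,426; Unit PH2 $7,935; Unit 5B $20,830; Unit G2 $5,444; Unit 2B $13,667. Sum = $80,899.
Difference $80,900 − $80,899 = +$1 applied to largest metered usage (Unit 3A): Unit 3A becomes $25,598.

Unit 3A: $25,598; Unit 2C: $7,426; Unit PH2: $7,935; Unit 5B: $20,830; Unit G2: $5,444; Unit 2B: $13,667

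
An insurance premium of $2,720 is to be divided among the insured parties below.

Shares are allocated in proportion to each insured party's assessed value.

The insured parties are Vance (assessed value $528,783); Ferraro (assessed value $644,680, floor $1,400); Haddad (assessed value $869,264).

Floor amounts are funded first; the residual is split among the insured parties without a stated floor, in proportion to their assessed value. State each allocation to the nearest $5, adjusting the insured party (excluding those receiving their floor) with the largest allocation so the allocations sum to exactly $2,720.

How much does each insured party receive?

Vance: $500 | Ferraro: $1,400 | Haddad: $820

Guaranteed amounts: Ferraro $1,400. Balance $1,320.
Balance split over remaining assessed value 1,398,047: Vance 499.26 → $500; Haddad 820.74 → $820.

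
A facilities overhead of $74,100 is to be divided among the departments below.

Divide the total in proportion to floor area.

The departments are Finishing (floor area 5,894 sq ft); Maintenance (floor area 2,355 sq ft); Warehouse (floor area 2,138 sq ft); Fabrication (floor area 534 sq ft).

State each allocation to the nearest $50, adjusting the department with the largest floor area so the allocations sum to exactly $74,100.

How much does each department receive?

Floor area total: 5,894 + 2,355 + 2,138 + 534 = 10,921.
Raw shares: Finishing 39,991.34; Maintenance 15,978.89; Warehouse 14,506.53; Fabrication 3,623.24.
At nearest $50: Finishing $40,000; Maintenance $16,000; Warehouse $14,500; Fabrication $3,600. Sum = $74,100.
Sum already equals the total — no adjustment.

Finishing: $40,000; Maintenance: $16,000; Warehouse: $14,500; Fabrication: $3,600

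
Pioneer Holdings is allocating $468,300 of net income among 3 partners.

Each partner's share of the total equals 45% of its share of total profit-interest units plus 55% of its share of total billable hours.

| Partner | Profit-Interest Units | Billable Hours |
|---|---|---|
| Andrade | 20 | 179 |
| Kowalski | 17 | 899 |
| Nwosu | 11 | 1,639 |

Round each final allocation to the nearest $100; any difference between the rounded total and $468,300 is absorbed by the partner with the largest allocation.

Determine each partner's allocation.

Andrade: $104,800 · Kowalski: $159,900 · Nwosu: $203,600

Totals — profit-interest units 48, billable hours 2,717.
Combined weights (45% profit-interest units + 55% billable hours): Andrade 0.2237; Kowalski 0.3414; Nwosu 0.4349.
Unrounded shares: Andrade 104,775.02; Kowalski 159,858.33; Nwosu 203,666.66.
At nearest $100: Andrade $104,800; Kowalski $159,900; Nwosu $203,700. Sum = $468,400.
Difference $468,300 − $468,400 = −$100 applied to largest allocation (Nwosu): Nwosu becomes $203,600.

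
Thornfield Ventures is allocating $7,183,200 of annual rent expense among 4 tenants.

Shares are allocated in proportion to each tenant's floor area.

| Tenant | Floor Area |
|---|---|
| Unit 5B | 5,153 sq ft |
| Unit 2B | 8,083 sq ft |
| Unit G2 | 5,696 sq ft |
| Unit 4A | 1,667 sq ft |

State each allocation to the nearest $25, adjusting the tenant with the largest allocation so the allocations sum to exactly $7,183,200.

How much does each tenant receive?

Sum of floor area: 20,599.
Pro-rata amounts: Unit 5B 5,153/20,599 × $7,183,200 = 1,796,933.33; Unit 2B 8,083/20,599 × $7,183,200 = 2,818,671.08; Unit G2 5,696/20,599 × $7,183,200 = 1,986,286.09; Unit 4A 1,667/20,599 × $7,183,200 = 581,309.50.
Rounded to nearest $25: Unit 5B $1,796,925; Unit 2B $2,818,675; Unit G2 $1,986,275; Unit 4A $581,300. Sum = $7,183,175.
Difference $7,183,200 − $7,183,175 = +$25 applied to largest allocation (Unit 2B): Unit 2B becomes $2,818,700.

Unit 5B: $1,796,925 | Unit 2B: $2,818,700 | Unit G2: $1,986,275 | Unit 4A: $581,300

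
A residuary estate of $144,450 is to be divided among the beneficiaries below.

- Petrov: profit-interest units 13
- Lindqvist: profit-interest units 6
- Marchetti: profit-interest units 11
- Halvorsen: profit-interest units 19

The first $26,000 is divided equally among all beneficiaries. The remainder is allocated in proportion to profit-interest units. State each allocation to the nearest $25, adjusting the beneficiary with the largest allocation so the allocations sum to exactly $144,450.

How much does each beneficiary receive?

Petrov: $37,925 · Lindqvist: $21,000 · Marchetti: $33,100 · Halvorsen: $52,425

$26,000 shared equally gives $6,500 per beneficiary.
Remainder $118,450 by profit-interest units (total 49): Petrov 31,425.51 → $31,425; Lindqvist 14,504.08 → $14,500; Marchetti 26,590.82 → $26,600; Halvorsen 45,929.59 → $45,925.
Totals: Petrov $6,500 + $31,425 = $37,925; Lindqvist $6,500 + $14,500 = $21,000; Marchetti $6,500 + $26,600 = $33,100; Halvorsen $6,500 + $45,925 = $52,425.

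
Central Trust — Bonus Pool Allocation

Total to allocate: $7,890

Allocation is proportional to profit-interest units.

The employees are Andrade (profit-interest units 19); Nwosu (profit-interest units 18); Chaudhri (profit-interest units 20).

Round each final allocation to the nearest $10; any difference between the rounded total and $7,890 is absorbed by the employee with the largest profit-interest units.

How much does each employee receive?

Profit-interest units total: 19 + 18 + 20 = 57.
Unrounded shares: Andrade 2,630.00; Nwosu 2,491.58; Chaudhri 2,768.42.
After rounding ($10): Andrade $2,630; Nwosu $2,490; Chaudhri $2,770. Sum = $7,890.
No rounding difference to absorb.

Andrade: $2,630 · Nwosu: $2,490 · Chaudhri: $2,770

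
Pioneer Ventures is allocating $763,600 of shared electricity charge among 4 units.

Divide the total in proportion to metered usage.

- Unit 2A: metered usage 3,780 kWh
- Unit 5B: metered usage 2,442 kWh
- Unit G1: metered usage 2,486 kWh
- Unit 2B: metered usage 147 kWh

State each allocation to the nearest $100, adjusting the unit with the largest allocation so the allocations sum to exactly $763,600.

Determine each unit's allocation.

Sum of metered usage: 8,855.
Pro-rata amounts: Unit 2A 3,780/8,855 × $763,600 = 325,963.64; Unit 5B 2,442/8,855 × $763,600 = 210,582.86; Unit G1 2,486/8,855 × $763,600 = 214,377.14; Unit 2B 147/8,855 × $763,600 = 12,676.36.
After rounding ($100): Unit 2A $326,000; Unit 5B $210,600; Unit G1 $214,400; Unit 2B $12,700. Sum = $763,700.
Difference $763,600 − $763,700 = −$100 applied to largest allocation (Unit 2A): Unit 2A becomes $325,900.

Unit 2A: $325,900 | Unit 5B: $210,600 | Unit G1: $214,400 | Unit 2B: $12,700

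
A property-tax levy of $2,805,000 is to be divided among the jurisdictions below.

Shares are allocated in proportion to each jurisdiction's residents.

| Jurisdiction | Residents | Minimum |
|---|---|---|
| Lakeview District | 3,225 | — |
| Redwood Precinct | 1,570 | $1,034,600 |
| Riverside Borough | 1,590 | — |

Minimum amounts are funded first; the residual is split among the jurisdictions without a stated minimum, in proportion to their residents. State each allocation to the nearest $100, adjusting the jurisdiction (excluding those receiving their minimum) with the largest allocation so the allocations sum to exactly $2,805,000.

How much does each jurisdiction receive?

Fund the minimums — Redwood Precinct $1,034,600. Residual $1,770,400.
Residual split over remaining residents 4,815: Lakeview District 1,185,781.93 → $1,185,800; Riverside Borough 584,618.07 → $584,600.

Lakeview District: $1,185,800; Redwood Precinct: $1,034,600; Riverside Borough: $584,600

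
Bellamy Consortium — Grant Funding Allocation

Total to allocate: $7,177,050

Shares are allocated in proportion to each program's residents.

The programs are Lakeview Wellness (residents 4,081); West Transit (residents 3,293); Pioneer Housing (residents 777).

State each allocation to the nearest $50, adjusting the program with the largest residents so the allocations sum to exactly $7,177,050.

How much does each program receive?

Lakeview Wellness: $3,593,400 · West Transit: $2,899,500 · Pioneer Housing: $684,150

Residents total: 8,151.
Proportional shares: Lakeview Wellness 4,081/8,151 × $7,177,050 = 3,593,367.81; West Transit 3,293/8,151 × $7,177,050 = 2,899,524.68; Pioneer Housing 777/8,151 × $7,177,050 = 684,157.51.
Rounded to nearest $50: Lakeview Wellness $3,593,350; West Transit $2,899,500; Pioneer Housing $684,150. Sum = $7,177,000.
Difference $7,177,050 − $7,177,000 = +$50 applied to largest residents (Lakeview Wellness): Lakeview Wellness becomes $3,593,400.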